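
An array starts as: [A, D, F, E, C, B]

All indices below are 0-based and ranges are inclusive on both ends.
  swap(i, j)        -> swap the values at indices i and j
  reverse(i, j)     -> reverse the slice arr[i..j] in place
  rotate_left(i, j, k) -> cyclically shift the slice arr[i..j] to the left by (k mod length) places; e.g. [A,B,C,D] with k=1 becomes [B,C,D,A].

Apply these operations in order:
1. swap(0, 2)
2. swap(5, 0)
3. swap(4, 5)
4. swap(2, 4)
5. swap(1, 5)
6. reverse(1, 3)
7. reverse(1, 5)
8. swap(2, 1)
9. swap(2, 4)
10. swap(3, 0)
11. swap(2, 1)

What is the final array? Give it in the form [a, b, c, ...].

Answer: [C, F, A, B, D, E]

Derivation:
After 1 (swap(0, 2)): [F, D, A, E, C, B]
After 2 (swap(5, 0)): [B, D, A, E, C, F]
After 3 (swap(4, 5)): [B, D, A, E, F, C]
After 4 (swap(2, 4)): [B, D, F, E, A, C]
After 5 (swap(1, 5)): [B, C, F, E, A, D]
After 6 (reverse(1, 3)): [B, E, F, C, A, D]
After 7 (reverse(1, 5)): [B, D, A, C, F, E]
After 8 (swap(2, 1)): [B, A, D, C, F, E]
After 9 (swap(2, 4)): [B, A, F, C, D, E]
After 10 (swap(3, 0)): [C, A, F, B, D, E]
After 11 (swap(2, 1)): [C, F, A, B, D, E]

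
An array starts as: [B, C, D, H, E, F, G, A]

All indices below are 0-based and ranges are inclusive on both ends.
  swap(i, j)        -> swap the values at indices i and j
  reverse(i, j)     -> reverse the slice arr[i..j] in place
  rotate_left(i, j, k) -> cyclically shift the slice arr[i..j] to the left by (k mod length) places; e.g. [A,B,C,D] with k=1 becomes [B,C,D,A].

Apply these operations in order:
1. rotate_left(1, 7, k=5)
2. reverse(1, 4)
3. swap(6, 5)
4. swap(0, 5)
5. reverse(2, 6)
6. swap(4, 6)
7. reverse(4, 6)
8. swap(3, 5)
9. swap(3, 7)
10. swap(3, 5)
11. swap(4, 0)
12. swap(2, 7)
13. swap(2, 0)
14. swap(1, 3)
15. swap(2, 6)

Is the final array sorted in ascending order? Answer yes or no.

Answer: yes

Derivation:
After 1 (rotate_left(1, 7, k=5)): [B, G, A, C, D, H, E, F]
After 2 (reverse(1, 4)): [B, D, C, A, G, H, E, F]
After 3 (swap(6, 5)): [B, D, C, A, G, E, H, F]
After 4 (swap(0, 5)): [E, D, C, A, G, B, H, F]
After 5 (reverse(2, 6)): [E, D, H, B, G, A, C, F]
After 6 (swap(4, 6)): [E, D, H, B, C, A, G, F]
After 7 (reverse(4, 6)): [E, D, H, B, G, A, C, F]
After 8 (swap(3, 5)): [E, D, H, A, G, B, C, F]
After 9 (swap(3, 7)): [E, D, H, F, G, B, C, A]
After 10 (swap(3, 5)): [E, D, H, B, G, F, C, A]
After 11 (swap(4, 0)): [G, D, H, B, E, F, C, A]
After 12 (swap(2, 7)): [G, D, A, B, E, F, C, H]
After 13 (swap(2, 0)): [A, D, G, B, E, F, C, H]
After 14 (swap(1, 3)): [A, B, G, D, E, F, C, H]
After 15 (swap(2, 6)): [A, B, C, D, E, F, G, H]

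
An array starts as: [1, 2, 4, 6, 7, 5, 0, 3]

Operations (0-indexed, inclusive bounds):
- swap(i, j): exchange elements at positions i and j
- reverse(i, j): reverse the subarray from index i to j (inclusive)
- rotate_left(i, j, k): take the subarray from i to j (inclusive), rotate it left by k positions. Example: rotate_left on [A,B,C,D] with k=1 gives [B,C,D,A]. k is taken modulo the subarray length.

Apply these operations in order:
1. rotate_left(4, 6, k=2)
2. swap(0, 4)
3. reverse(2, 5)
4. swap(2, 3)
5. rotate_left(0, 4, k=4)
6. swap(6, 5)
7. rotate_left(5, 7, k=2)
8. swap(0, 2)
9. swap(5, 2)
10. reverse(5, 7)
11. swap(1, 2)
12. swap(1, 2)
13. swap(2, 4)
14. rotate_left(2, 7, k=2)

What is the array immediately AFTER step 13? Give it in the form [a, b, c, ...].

After 1 (rotate_left(4, 6, k=2)): [1, 2, 4, 6, 0, 7, 5, 3]
After 2 (swap(0, 4)): [0, 2, 4, 6, 1, 7, 5, 3]
After 3 (reverse(2, 5)): [0, 2, 7, 1, 6, 4, 5, 3]
After 4 (swap(2, 3)): [0, 2, 1, 7, 6, 4, 5, 3]
After 5 (rotate_left(0, 4, k=4)): [6, 0, 2, 1, 7, 4, 5, 3]
After 6 (swap(6, 5)): [6, 0, 2, 1, 7, 5, 4, 3]
After 7 (rotate_left(5, 7, k=2)): [6, 0, 2, 1, 7, 3, 5, 4]
After 8 (swap(0, 2)): [2, 0, 6, 1, 7, 3, 5, 4]
After 9 (swap(5, 2)): [2, 0, 3, 1, 7, 6, 5, 4]
After 10 (reverse(5, 7)): [2, 0, 3, 1, 7, 4, 5, 6]
After 11 (swap(1, 2)): [2, 3, 0, 1, 7, 4, 5, 6]
After 12 (swap(1, 2)): [2, 0, 3, 1, 7, 4, 5, 6]
After 13 (swap(2, 4)): [2, 0, 7, 1, 3, 4, 5, 6]

Answer: [2, 0, 7, 1, 3, 4, 5, 6]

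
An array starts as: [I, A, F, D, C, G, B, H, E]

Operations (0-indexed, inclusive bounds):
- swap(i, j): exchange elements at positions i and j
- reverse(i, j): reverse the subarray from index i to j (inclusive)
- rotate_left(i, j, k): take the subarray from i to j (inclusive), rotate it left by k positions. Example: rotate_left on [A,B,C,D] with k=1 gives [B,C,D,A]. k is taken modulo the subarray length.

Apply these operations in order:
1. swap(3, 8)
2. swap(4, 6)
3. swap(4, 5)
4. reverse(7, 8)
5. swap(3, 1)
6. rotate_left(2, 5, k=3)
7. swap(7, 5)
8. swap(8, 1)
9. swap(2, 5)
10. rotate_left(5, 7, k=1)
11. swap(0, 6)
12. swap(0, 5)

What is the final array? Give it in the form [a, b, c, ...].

Answer: [C, H, D, F, A, G, I, B, E]

Derivation:
After 1 (swap(3, 8)): [I, A, F, E, C, G, B, H, D]
After 2 (swap(4, 6)): [I, A, F, E, B, G, C, H, D]
After 3 (swap(4, 5)): [I, A, F, E, G, B, C, H, D]
After 4 (reverse(7, 8)): [I, A, F, E, G, B, C, D, H]
After 5 (swap(3, 1)): [I, E, F, A, G, B, C, D, H]
After 6 (rotate_left(2, 5, k=3)): [I, E, B, F, A, G, C, D, H]
After 7 (swap(7, 5)): [I, E, B, F, A, D, C, G, H]
After 8 (swap(8, 1)): [I, H, B, F, A, D, C, G, E]
After 9 (swap(2, 5)): [I, H, D, F, A, B, C, G, E]
After 10 (rotate_left(5, 7, k=1)): [I, H, D, F, A, C, G, B, E]
After 11 (swap(0, 6)): [G, H, D, F, A, C, I, B, E]
After 12 (swap(0, 5)): [C, H, D, F, A, G, I, B, E]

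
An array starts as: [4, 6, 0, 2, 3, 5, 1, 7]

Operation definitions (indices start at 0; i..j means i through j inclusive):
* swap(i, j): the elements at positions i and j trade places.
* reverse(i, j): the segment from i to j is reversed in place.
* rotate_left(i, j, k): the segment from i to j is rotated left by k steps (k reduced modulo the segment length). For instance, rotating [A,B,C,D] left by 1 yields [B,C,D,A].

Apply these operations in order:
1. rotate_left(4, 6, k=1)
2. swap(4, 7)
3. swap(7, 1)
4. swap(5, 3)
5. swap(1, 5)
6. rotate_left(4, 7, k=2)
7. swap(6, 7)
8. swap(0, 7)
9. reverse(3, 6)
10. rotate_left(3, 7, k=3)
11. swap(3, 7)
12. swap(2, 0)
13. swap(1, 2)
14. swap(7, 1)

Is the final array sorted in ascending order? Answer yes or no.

After 1 (rotate_left(4, 6, k=1)): [4, 6, 0, 2, 5, 1, 3, 7]
After 2 (swap(4, 7)): [4, 6, 0, 2, 7, 1, 3, 5]
After 3 (swap(7, 1)): [4, 5, 0, 2, 7, 1, 3, 6]
After 4 (swap(5, 3)): [4, 5, 0, 1, 7, 2, 3, 6]
After 5 (swap(1, 5)): [4, 2, 0, 1, 7, 5, 3, 6]
After 6 (rotate_left(4, 7, k=2)): [4, 2, 0, 1, 3, 6, 7, 5]
After 7 (swap(6, 7)): [4, 2, 0, 1, 3, 6, 5, 7]
After 8 (swap(0, 7)): [7, 2, 0, 1, 3, 6, 5, 4]
After 9 (reverse(3, 6)): [7, 2, 0, 5, 6, 3, 1, 4]
After 10 (rotate_left(3, 7, k=3)): [7, 2, 0, 1, 4, 5, 6, 3]
After 11 (swap(3, 7)): [7, 2, 0, 3, 4, 5, 6, 1]
After 12 (swap(2, 0)): [0, 2, 7, 3, 4, 5, 6, 1]
After 13 (swap(1, 2)): [0, 7, 2, 3, 4, 5, 6, 1]
After 14 (swap(7, 1)): [0, 1, 2, 3, 4, 5, 6, 7]

Answer: yes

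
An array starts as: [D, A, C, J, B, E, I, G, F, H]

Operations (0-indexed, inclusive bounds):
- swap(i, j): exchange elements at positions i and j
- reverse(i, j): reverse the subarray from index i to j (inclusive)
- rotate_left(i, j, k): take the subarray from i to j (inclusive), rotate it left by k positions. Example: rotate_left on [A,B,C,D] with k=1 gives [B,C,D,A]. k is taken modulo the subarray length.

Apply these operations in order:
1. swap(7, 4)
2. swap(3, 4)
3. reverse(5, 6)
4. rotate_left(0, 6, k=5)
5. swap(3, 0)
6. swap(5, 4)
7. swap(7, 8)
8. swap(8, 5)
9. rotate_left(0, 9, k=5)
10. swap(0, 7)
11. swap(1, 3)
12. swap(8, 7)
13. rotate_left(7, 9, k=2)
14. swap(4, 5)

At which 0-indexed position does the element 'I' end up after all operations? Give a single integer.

Answer: 8

Derivation:
After 1 (swap(7, 4)): [D, A, C, J, G, E, I, B, F, H]
After 2 (swap(3, 4)): [D, A, C, G, J, E, I, B, F, H]
After 3 (reverse(5, 6)): [D, A, C, G, J, I, E, B, F, H]
After 4 (rotate_left(0, 6, k=5)): [I, E, D, A, C, G, J, B, F, H]
After 5 (swap(3, 0)): [A, E, D, I, C, G, J, B, F, H]
After 6 (swap(5, 4)): [A, E, D, I, G, C, J, B, F, H]
After 7 (swap(7, 8)): [A, E, D, I, G, C, J, F, B, H]
After 8 (swap(8, 5)): [A, E, D, I, G, B, J, F, C, H]
After 9 (rotate_left(0, 9, k=5)): [B, J, F, C, H, A, E, D, I, G]
After 10 (swap(0, 7)): [D, J, F, C, H, A, E, B, I, G]
After 11 (swap(1, 3)): [D, C, F, J, H, A, E, B, I, G]
After 12 (swap(8, 7)): [D, C, F, J, H, A, E, I, B, G]
After 13 (rotate_left(7, 9, k=2)): [D, C, F, J, H, A, E, G, I, B]
After 14 (swap(4, 5)): [D, C, F, J, A, H, E, G, I, B]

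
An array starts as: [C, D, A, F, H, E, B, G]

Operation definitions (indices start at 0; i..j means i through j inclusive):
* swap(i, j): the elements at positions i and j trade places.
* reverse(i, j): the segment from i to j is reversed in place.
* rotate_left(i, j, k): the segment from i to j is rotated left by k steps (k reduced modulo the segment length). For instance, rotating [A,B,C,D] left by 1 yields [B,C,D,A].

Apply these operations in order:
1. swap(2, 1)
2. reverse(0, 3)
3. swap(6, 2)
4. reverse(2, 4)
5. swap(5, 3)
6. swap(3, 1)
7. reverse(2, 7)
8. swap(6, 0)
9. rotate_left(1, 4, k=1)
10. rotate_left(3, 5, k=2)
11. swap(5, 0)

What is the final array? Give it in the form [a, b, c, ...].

After 1 (swap(2, 1)): [C, A, D, F, H, E, B, G]
After 2 (reverse(0, 3)): [F, D, A, C, H, E, B, G]
After 3 (swap(6, 2)): [F, D, B, C, H, E, A, G]
After 4 (reverse(2, 4)): [F, D, H, C, B, E, A, G]
After 5 (swap(5, 3)): [F, D, H, E, B, C, A, G]
After 6 (swap(3, 1)): [F, E, H, D, B, C, A, G]
After 7 (reverse(2, 7)): [F, E, G, A, C, B, D, H]
After 8 (swap(6, 0)): [D, E, G, A, C, B, F, H]
After 9 (rotate_left(1, 4, k=1)): [D, G, A, C, E, B, F, H]
After 10 (rotate_left(3, 5, k=2)): [D, G, A, B, C, E, F, H]
After 11 (swap(5, 0)): [E, G, A, B, C, D, F, H]

Answer: [E, G, A, B, C, D, F, H]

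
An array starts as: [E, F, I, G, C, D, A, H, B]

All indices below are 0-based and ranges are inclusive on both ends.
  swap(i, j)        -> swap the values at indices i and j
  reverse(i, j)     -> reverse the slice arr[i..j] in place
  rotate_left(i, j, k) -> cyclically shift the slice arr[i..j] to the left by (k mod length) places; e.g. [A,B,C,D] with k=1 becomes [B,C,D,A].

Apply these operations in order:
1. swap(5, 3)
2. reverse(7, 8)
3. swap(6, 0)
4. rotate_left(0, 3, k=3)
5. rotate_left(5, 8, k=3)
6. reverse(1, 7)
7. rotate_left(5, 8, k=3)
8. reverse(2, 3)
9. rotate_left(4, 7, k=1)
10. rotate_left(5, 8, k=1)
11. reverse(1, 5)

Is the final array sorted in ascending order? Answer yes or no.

Answer: no

Derivation:
After 1 (swap(5, 3)): [E, F, I, D, C, G, A, H, B]
After 2 (reverse(7, 8)): [E, F, I, D, C, G, A, B, H]
After 3 (swap(6, 0)): [A, F, I, D, C, G, E, B, H]
After 4 (rotate_left(0, 3, k=3)): [D, A, F, I, C, G, E, B, H]
After 5 (rotate_left(5, 8, k=3)): [D, A, F, I, C, H, G, E, B]
After 6 (reverse(1, 7)): [D, E, G, H, C, I, F, A, B]
After 7 (rotate_left(5, 8, k=3)): [D, E, G, H, C, B, I, F, A]
After 8 (reverse(2, 3)): [D, E, H, G, C, B, I, F, A]
After 9 (rotate_left(4, 7, k=1)): [D, E, H, G, B, I, F, C, A]
After 10 (rotate_left(5, 8, k=1)): [D, E, H, G, B, F, C, A, I]
After 11 (reverse(1, 5)): [D, F, B, G, H, E, C, A, I]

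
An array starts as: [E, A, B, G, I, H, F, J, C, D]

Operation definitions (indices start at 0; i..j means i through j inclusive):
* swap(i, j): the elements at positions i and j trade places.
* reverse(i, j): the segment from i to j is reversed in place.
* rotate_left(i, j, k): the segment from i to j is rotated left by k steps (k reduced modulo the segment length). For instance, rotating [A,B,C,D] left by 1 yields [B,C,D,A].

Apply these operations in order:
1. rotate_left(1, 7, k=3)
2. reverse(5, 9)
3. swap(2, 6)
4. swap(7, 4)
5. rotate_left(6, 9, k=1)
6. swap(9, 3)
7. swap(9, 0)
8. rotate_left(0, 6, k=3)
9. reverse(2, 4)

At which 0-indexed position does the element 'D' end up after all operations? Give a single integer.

After 1 (rotate_left(1, 7, k=3)): [E, I, H, F, J, A, B, G, C, D]
After 2 (reverse(5, 9)): [E, I, H, F, J, D, C, G, B, A]
After 3 (swap(2, 6)): [E, I, C, F, J, D, H, G, B, A]
After 4 (swap(7, 4)): [E, I, C, F, G, D, H, J, B, A]
After 5 (rotate_left(6, 9, k=1)): [E, I, C, F, G, D, J, B, A, H]
After 6 (swap(9, 3)): [E, I, C, H, G, D, J, B, A, F]
After 7 (swap(9, 0)): [F, I, C, H, G, D, J, B, A, E]
After 8 (rotate_left(0, 6, k=3)): [H, G, D, J, F, I, C, B, A, E]
After 9 (reverse(2, 4)): [H, G, F, J, D, I, C, B, A, E]

Answer: 4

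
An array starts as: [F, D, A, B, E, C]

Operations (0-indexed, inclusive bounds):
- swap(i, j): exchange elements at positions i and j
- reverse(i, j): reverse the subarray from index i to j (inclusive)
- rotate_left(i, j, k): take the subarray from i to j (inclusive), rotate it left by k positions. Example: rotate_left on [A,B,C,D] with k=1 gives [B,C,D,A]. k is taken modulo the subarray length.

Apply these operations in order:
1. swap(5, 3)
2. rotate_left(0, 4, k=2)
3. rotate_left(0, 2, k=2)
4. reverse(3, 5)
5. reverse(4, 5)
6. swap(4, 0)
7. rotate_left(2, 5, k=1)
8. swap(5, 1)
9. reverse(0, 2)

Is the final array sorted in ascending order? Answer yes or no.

Answer: no

Derivation:
After 1 (swap(5, 3)): [F, D, A, C, E, B]
After 2 (rotate_left(0, 4, k=2)): [A, C, E, F, D, B]
After 3 (rotate_left(0, 2, k=2)): [E, A, C, F, D, B]
After 4 (reverse(3, 5)): [E, A, C, B, D, F]
After 5 (reverse(4, 5)): [E, A, C, B, F, D]
After 6 (swap(4, 0)): [F, A, C, B, E, D]
After 7 (rotate_left(2, 5, k=1)): [F, A, B, E, D, C]
After 8 (swap(5, 1)): [F, C, B, E, D, A]
After 9 (reverse(0, 2)): [B, C, F, E, D, A]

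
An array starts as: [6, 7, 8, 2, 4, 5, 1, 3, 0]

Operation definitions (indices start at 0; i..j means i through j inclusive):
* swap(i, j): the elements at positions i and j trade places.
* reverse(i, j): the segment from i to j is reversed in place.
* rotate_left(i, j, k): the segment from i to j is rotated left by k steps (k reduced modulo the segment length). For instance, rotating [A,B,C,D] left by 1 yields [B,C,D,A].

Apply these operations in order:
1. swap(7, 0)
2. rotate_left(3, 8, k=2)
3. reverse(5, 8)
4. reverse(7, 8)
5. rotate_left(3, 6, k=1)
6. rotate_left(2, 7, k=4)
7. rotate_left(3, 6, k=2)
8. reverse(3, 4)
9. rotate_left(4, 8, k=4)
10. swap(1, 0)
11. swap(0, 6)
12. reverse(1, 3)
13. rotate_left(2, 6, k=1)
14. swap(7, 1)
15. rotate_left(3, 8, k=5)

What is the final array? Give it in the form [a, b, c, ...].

Answer: [6, 8, 3, 2, 0, 1, 7, 5, 4]

Derivation:
After 1 (swap(7, 0)): [3, 7, 8, 2, 4, 5, 1, 6, 0]
After 2 (rotate_left(3, 8, k=2)): [3, 7, 8, 5, 1, 6, 0, 2, 4]
After 3 (reverse(5, 8)): [3, 7, 8, 5, 1, 4, 2, 0, 6]
After 4 (reverse(7, 8)): [3, 7, 8, 5, 1, 4, 2, 6, 0]
After 5 (rotate_left(3, 6, k=1)): [3, 7, 8, 1, 4, 2, 5, 6, 0]
After 6 (rotate_left(2, 7, k=4)): [3, 7, 5, 6, 8, 1, 4, 2, 0]
After 7 (rotate_left(3, 6, k=2)): [3, 7, 5, 1, 4, 6, 8, 2, 0]
After 8 (reverse(3, 4)): [3, 7, 5, 4, 1, 6, 8, 2, 0]
After 9 (rotate_left(4, 8, k=4)): [3, 7, 5, 4, 0, 1, 6, 8, 2]
After 10 (swap(1, 0)): [7, 3, 5, 4, 0, 1, 6, 8, 2]
After 11 (swap(0, 6)): [6, 3, 5, 4, 0, 1, 7, 8, 2]
After 12 (reverse(1, 3)): [6, 4, 5, 3, 0, 1, 7, 8, 2]
After 13 (rotate_left(2, 6, k=1)): [6, 4, 3, 0, 1, 7, 5, 8, 2]
After 14 (swap(7, 1)): [6, 8, 3, 0, 1, 7, 5, 4, 2]
After 15 (rotate_left(3, 8, k=5)): [6, 8, 3, 2, 0, 1, 7, 5, 4]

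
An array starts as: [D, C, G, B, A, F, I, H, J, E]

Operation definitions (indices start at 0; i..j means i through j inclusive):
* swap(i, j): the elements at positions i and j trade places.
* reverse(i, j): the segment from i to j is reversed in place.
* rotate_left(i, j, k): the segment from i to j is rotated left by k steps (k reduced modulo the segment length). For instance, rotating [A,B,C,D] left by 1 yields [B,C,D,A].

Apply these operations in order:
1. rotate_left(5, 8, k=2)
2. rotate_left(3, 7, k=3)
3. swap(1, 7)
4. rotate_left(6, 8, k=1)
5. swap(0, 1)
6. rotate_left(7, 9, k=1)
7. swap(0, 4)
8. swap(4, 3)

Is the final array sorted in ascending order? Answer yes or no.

Answer: no

Derivation:
After 1 (rotate_left(5, 8, k=2)): [D, C, G, B, A, H, J, F, I, E]
After 2 (rotate_left(3, 7, k=3)): [D, C, G, J, F, B, A, H, I, E]
After 3 (swap(1, 7)): [D, H, G, J, F, B, A, C, I, E]
After 4 (rotate_left(6, 8, k=1)): [D, H, G, J, F, B, C, I, A, E]
After 5 (swap(0, 1)): [H, D, G, J, F, B, C, I, A, E]
After 6 (rotate_left(7, 9, k=1)): [H, D, G, J, F, B, C, A, E, I]
After 7 (swap(0, 4)): [F, D, G, J, H, B, C, A, E, I]
After 8 (swap(4, 3)): [F, D, G, H, J, B, C, A, E, I]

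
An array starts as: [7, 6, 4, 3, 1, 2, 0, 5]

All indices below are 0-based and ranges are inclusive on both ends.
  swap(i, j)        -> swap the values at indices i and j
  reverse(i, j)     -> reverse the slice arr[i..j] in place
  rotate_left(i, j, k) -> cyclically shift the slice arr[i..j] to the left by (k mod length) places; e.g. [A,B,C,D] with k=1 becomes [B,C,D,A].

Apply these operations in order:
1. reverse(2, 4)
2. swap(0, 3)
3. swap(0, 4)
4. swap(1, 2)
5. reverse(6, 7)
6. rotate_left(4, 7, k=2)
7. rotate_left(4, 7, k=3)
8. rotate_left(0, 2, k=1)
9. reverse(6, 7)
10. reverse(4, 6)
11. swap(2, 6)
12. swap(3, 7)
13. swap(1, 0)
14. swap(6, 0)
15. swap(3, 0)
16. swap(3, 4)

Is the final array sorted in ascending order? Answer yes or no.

Answer: yes

Derivation:
After 1 (reverse(2, 4)): [7, 6, 1, 3, 4, 2, 0, 5]
After 2 (swap(0, 3)): [3, 6, 1, 7, 4, 2, 0, 5]
After 3 (swap(0, 4)): [4, 6, 1, 7, 3, 2, 0, 5]
After 4 (swap(1, 2)): [4, 1, 6, 7, 3, 2, 0, 5]
After 5 (reverse(6, 7)): [4, 1, 6, 7, 3, 2, 5, 0]
After 6 (rotate_left(4, 7, k=2)): [4, 1, 6, 7, 5, 0, 3, 2]
After 7 (rotate_left(4, 7, k=3)): [4, 1, 6, 7, 2, 5, 0, 3]
After 8 (rotate_left(0, 2, k=1)): [1, 6, 4, 7, 2, 5, 0, 3]
After 9 (reverse(6, 7)): [1, 6, 4, 7, 2, 5, 3, 0]
After 10 (reverse(4, 6)): [1, 6, 4, 7, 3, 5, 2, 0]
After 11 (swap(2, 6)): [1, 6, 2, 7, 3, 5, 4, 0]
After 12 (swap(3, 7)): [1, 6, 2, 0, 3, 5, 4, 7]
After 13 (swap(1, 0)): [6, 1, 2, 0, 3, 5, 4, 7]
After 14 (swap(6, 0)): [4, 1, 2, 0, 3, 5, 6, 7]
After 15 (swap(3, 0)): [0, 1, 2, 4, 3, 5, 6, 7]
After 16 (swap(3, 4)): [0, 1, 2, 3, 4, 5, 6, 7]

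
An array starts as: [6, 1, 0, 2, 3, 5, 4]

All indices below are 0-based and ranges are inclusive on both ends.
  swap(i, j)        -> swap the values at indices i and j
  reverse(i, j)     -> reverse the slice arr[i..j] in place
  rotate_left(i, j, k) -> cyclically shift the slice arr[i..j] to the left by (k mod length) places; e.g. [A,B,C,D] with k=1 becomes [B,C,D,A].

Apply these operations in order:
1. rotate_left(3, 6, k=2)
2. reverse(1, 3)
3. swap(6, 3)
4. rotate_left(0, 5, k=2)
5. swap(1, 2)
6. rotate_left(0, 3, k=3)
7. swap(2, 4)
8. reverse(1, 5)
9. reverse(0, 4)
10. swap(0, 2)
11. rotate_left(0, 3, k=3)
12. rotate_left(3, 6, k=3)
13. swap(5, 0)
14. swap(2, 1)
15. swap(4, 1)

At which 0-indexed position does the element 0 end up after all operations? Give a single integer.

Answer: 6

Derivation:
After 1 (rotate_left(3, 6, k=2)): [6, 1, 0, 5, 4, 2, 3]
After 2 (reverse(1, 3)): [6, 5, 0, 1, 4, 2, 3]
After 3 (swap(6, 3)): [6, 5, 0, 3, 4, 2, 1]
After 4 (rotate_left(0, 5, k=2)): [0, 3, 4, 2, 6, 5, 1]
After 5 (swap(1, 2)): [0, 4, 3, 2, 6, 5, 1]
After 6 (rotate_left(0, 3, k=3)): [2, 0, 4, 3, 6, 5, 1]
After 7 (swap(2, 4)): [2, 0, 6, 3, 4, 5, 1]
After 8 (reverse(1, 5)): [2, 5, 4, 3, 6, 0, 1]
After 9 (reverse(0, 4)): [6, 3, 4, 5, 2, 0, 1]
After 10 (swap(0, 2)): [4, 3, 6, 5, 2, 0, 1]
After 11 (rotate_left(0, 3, k=3)): [5, 4, 3, 6, 2, 0, 1]
After 12 (rotate_left(3, 6, k=3)): [5, 4, 3, 1, 6, 2, 0]
After 13 (swap(5, 0)): [2, 4, 3, 1, 6, 5, 0]
After 14 (swap(2, 1)): [2, 3, 4, 1, 6, 5, 0]
After 15 (swap(4, 1)): [2, 6, 4, 1, 3, 5, 0]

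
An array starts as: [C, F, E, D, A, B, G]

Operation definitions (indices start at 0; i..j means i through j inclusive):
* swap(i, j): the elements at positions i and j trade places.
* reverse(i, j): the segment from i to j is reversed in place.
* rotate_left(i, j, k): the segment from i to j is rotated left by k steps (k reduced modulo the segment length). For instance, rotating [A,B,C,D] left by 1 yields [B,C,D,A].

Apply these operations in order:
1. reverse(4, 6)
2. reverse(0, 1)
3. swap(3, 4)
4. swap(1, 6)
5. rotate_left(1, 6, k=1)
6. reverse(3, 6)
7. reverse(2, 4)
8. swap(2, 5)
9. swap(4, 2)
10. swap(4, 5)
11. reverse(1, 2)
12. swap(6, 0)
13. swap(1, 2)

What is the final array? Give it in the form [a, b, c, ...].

Answer: [D, E, G, A, C, B, F]

Derivation:
After 1 (reverse(4, 6)): [C, F, E, D, G, B, A]
After 2 (reverse(0, 1)): [F, C, E, D, G, B, A]
After 3 (swap(3, 4)): [F, C, E, G, D, B, A]
After 4 (swap(1, 6)): [F, A, E, G, D, B, C]
After 5 (rotate_left(1, 6, k=1)): [F, E, G, D, B, C, A]
After 6 (reverse(3, 6)): [F, E, G, A, C, B, D]
After 7 (reverse(2, 4)): [F, E, C, A, G, B, D]
After 8 (swap(2, 5)): [F, E, B, A, G, C, D]
After 9 (swap(4, 2)): [F, E, G, A, B, C, D]
After 10 (swap(4, 5)): [F, E, G, A, C, B, D]
After 11 (reverse(1, 2)): [F, G, E, A, C, B, D]
After 12 (swap(6, 0)): [D, G, E, A, C, B, F]
After 13 (swap(1, 2)): [D, E, G, A, C, B, F]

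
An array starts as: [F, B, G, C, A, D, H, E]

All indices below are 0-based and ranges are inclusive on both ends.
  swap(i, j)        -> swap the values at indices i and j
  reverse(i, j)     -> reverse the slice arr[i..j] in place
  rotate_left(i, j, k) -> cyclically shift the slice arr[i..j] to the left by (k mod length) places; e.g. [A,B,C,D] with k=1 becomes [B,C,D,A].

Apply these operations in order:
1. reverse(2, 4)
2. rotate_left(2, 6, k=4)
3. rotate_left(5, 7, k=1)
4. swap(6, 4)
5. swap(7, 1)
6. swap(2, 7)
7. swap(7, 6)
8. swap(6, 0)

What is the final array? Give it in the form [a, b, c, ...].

Answer: [H, G, B, A, E, D, F, C]

Derivation:
After 1 (reverse(2, 4)): [F, B, A, C, G, D, H, E]
After 2 (rotate_left(2, 6, k=4)): [F, B, H, A, C, G, D, E]
After 3 (rotate_left(5, 7, k=1)): [F, B, H, A, C, D, E, G]
After 4 (swap(6, 4)): [F, B, H, A, E, D, C, G]
After 5 (swap(7, 1)): [F, G, H, A, E, D, C, B]
After 6 (swap(2, 7)): [F, G, B, A, E, D, C, H]
After 7 (swap(7, 6)): [F, G, B, A, E, D, H, C]
After 8 (swap(6, 0)): [H, G, B, A, E, D, F, C]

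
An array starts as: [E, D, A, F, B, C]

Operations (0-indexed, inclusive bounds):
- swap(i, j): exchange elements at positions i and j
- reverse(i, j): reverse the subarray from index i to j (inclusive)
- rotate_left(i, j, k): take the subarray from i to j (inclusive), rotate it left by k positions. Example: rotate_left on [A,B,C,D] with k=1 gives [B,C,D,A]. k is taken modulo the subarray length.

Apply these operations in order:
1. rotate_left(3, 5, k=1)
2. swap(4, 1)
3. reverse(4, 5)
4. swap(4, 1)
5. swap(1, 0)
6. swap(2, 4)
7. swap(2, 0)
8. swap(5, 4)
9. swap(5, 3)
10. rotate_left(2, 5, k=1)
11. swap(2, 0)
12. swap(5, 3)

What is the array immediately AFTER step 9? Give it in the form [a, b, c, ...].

Answer: [C, E, F, A, D, B]

Derivation:
After 1 (rotate_left(3, 5, k=1)): [E, D, A, B, C, F]
After 2 (swap(4, 1)): [E, C, A, B, D, F]
After 3 (reverse(4, 5)): [E, C, A, B, F, D]
After 4 (swap(4, 1)): [E, F, A, B, C, D]
After 5 (swap(1, 0)): [F, E, A, B, C, D]
After 6 (swap(2, 4)): [F, E, C, B, A, D]
After 7 (swap(2, 0)): [C, E, F, B, A, D]
After 8 (swap(5, 4)): [C, E, F, B, D, A]
After 9 (swap(5, 3)): [C, E, F, A, D, B]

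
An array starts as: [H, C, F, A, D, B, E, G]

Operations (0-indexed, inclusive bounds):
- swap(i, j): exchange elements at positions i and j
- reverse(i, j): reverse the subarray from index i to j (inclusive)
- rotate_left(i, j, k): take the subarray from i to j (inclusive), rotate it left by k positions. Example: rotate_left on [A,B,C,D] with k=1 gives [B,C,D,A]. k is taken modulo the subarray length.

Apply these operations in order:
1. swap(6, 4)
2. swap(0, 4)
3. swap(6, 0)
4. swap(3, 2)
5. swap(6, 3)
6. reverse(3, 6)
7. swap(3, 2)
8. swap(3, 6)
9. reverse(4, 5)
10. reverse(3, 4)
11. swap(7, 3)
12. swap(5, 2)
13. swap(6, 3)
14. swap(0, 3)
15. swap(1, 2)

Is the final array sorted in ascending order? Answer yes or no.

After 1 (swap(6, 4)): [H, C, F, A, E, B, D, G]
After 2 (swap(0, 4)): [E, C, F, A, H, B, D, G]
After 3 (swap(6, 0)): [D, C, F, A, H, B, E, G]
After 4 (swap(3, 2)): [D, C, A, F, H, B, E, G]
After 5 (swap(6, 3)): [D, C, A, E, H, B, F, G]
After 6 (reverse(3, 6)): [D, C, A, F, B, H, E, G]
After 7 (swap(3, 2)): [D, C, F, A, B, H, E, G]
After 8 (swap(3, 6)): [D, C, F, E, B, H, A, G]
After 9 (reverse(4, 5)): [D, C, F, E, H, B, A, G]
After 10 (reverse(3, 4)): [D, C, F, H, E, B, A, G]
After 11 (swap(7, 3)): [D, C, F, G, E, B, A, H]
After 12 (swap(5, 2)): [D, C, B, G, E, F, A, H]
After 13 (swap(6, 3)): [D, C, B, A, E, F, G, H]
After 14 (swap(0, 3)): [A, C, B, D, E, F, G, H]
After 15 (swap(1, 2)): [A, B, C, D, E, F, G, H]

Answer: yes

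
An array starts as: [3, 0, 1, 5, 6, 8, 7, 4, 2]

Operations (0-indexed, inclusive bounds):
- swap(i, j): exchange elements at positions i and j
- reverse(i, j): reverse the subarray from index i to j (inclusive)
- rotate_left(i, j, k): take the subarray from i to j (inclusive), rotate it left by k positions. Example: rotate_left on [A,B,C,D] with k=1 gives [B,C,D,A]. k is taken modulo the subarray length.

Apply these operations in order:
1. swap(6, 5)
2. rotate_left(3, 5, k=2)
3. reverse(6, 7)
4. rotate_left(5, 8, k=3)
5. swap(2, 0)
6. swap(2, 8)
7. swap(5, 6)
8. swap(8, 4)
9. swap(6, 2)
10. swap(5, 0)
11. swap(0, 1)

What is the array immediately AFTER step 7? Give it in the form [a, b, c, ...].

Answer: [1, 0, 8, 7, 5, 6, 2, 4, 3]

Derivation:
After 1 (swap(6, 5)): [3, 0, 1, 5, 6, 7, 8, 4, 2]
After 2 (rotate_left(3, 5, k=2)): [3, 0, 1, 7, 5, 6, 8, 4, 2]
After 3 (reverse(6, 7)): [3, 0, 1, 7, 5, 6, 4, 8, 2]
After 4 (rotate_left(5, 8, k=3)): [3, 0, 1, 7, 5, 2, 6, 4, 8]
After 5 (swap(2, 0)): [1, 0, 3, 7, 5, 2, 6, 4, 8]
After 6 (swap(2, 8)): [1, 0, 8, 7, 5, 2, 6, 4, 3]
After 7 (swap(5, 6)): [1, 0, 8, 7, 5, 6, 2, 4, 3]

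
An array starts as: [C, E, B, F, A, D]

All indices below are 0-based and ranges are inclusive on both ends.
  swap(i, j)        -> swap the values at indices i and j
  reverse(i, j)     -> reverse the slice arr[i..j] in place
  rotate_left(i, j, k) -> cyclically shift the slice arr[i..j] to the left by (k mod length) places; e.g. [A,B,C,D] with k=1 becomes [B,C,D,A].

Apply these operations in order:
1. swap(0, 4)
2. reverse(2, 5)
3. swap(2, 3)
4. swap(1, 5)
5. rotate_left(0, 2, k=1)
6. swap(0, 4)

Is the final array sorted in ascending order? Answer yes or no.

Answer: no

Derivation:
After 1 (swap(0, 4)): [A, E, B, F, C, D]
After 2 (reverse(2, 5)): [A, E, D, C, F, B]
After 3 (swap(2, 3)): [A, E, C, D, F, B]
After 4 (swap(1, 5)): [A, B, C, D, F, E]
After 5 (rotate_left(0, 2, k=1)): [B, C, A, D, F, E]
After 6 (swap(0, 4)): [F, C, A, D, B, E]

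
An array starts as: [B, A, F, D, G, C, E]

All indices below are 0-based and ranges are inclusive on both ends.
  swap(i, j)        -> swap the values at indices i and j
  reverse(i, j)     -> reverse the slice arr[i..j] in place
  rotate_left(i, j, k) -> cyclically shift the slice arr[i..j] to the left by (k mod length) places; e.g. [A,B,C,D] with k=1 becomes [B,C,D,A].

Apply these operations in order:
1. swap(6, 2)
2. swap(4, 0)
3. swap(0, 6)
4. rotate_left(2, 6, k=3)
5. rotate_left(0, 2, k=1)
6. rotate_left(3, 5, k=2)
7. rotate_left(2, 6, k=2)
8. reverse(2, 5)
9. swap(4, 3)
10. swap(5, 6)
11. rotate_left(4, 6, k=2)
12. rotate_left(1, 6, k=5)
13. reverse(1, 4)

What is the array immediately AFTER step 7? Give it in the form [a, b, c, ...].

Answer: [A, C, G, E, B, F, D]

Derivation:
After 1 (swap(6, 2)): [B, A, E, D, G, C, F]
After 2 (swap(4, 0)): [G, A, E, D, B, C, F]
After 3 (swap(0, 6)): [F, A, E, D, B, C, G]
After 4 (rotate_left(2, 6, k=3)): [F, A, C, G, E, D, B]
After 5 (rotate_left(0, 2, k=1)): [A, C, F, G, E, D, B]
After 6 (rotate_left(3, 5, k=2)): [A, C, F, D, G, E, B]
After 7 (rotate_left(2, 6, k=2)): [A, C, G, E, B, F, D]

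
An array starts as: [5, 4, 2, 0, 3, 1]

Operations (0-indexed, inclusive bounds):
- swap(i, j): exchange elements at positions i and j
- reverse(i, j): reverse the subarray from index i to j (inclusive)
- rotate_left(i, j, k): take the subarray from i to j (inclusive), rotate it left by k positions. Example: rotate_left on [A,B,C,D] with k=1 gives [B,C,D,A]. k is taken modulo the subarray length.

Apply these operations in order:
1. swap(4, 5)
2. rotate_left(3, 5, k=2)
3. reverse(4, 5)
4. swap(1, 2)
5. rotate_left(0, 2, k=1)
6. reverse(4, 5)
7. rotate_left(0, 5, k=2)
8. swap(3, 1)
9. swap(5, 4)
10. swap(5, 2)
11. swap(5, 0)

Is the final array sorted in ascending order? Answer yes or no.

Answer: yes

Derivation:
After 1 (swap(4, 5)): [5, 4, 2, 0, 1, 3]
After 2 (rotate_left(3, 5, k=2)): [5, 4, 2, 3, 0, 1]
After 3 (reverse(4, 5)): [5, 4, 2, 3, 1, 0]
After 4 (swap(1, 2)): [5, 2, 4, 3, 1, 0]
After 5 (rotate_left(0, 2, k=1)): [2, 4, 5, 3, 1, 0]
After 6 (reverse(4, 5)): [2, 4, 5, 3, 0, 1]
After 7 (rotate_left(0, 5, k=2)): [5, 3, 0, 1, 2, 4]
After 8 (swap(3, 1)): [5, 1, 0, 3, 2, 4]
After 9 (swap(5, 4)): [5, 1, 0, 3, 4, 2]
After 10 (swap(5, 2)): [5, 1, 2, 3, 4, 0]
After 11 (swap(5, 0)): [0, 1, 2, 3, 4, 5]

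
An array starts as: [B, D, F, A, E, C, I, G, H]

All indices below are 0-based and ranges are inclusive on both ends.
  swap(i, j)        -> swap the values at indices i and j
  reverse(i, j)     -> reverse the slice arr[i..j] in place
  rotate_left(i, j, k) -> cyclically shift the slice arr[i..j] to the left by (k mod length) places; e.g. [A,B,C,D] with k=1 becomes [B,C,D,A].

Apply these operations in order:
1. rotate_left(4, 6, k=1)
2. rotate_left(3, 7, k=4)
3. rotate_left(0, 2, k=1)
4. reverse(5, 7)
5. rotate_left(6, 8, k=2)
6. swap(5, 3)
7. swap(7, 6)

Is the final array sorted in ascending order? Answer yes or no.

After 1 (rotate_left(4, 6, k=1)): [B, D, F, A, C, I, E, G, H]
After 2 (rotate_left(3, 7, k=4)): [B, D, F, G, A, C, I, E, H]
After 3 (rotate_left(0, 2, k=1)): [D, F, B, G, A, C, I, E, H]
After 4 (reverse(5, 7)): [D, F, B, G, A, E, I, C, H]
After 5 (rotate_left(6, 8, k=2)): [D, F, B, G, A, E, H, I, C]
After 6 (swap(5, 3)): [D, F, B, E, A, G, H, I, C]
After 7 (swap(7, 6)): [D, F, B, E, A, G, I, H, C]

Answer: no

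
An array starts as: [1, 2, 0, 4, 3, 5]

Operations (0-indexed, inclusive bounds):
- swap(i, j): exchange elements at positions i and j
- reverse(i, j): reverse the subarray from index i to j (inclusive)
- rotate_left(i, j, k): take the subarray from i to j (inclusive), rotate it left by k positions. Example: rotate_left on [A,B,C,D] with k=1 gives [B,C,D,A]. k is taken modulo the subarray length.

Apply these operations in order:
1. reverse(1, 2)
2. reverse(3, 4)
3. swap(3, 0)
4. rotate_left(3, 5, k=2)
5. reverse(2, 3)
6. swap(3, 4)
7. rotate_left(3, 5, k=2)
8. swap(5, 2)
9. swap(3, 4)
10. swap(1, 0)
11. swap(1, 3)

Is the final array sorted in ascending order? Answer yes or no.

Answer: yes

Derivation:
After 1 (reverse(1, 2)): [1, 0, 2, 4, 3, 5]
After 2 (reverse(3, 4)): [1, 0, 2, 3, 4, 5]
After 3 (swap(3, 0)): [3, 0, 2, 1, 4, 5]
After 4 (rotate_left(3, 5, k=2)): [3, 0, 2, 5, 1, 4]
After 5 (reverse(2, 3)): [3, 0, 5, 2, 1, 4]
After 6 (swap(3, 4)): [3, 0, 5, 1, 2, 4]
After 7 (rotate_left(3, 5, k=2)): [3, 0, 5, 4, 1, 2]
After 8 (swap(5, 2)): [3, 0, 2, 4, 1, 5]
After 9 (swap(3, 4)): [3, 0, 2, 1, 4, 5]
After 10 (swap(1, 0)): [0, 3, 2, 1, 4, 5]
After 11 (swap(1, 3)): [0, 1, 2, 3, 4, 5]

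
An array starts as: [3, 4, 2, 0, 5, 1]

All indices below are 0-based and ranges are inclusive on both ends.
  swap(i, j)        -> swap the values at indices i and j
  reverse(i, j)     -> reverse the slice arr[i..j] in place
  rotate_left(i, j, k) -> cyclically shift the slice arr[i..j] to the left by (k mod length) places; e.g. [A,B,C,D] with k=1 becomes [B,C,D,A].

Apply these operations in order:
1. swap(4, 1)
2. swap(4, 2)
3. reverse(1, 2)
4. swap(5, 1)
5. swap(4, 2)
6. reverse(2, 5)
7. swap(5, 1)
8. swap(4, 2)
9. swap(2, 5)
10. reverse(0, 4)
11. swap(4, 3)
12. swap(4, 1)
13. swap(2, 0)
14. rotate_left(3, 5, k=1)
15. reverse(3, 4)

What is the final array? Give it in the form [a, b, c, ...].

Answer: [1, 2, 4, 0, 5, 3]

Derivation:
After 1 (swap(4, 1)): [3, 5, 2, 0, 4, 1]
After 2 (swap(4, 2)): [3, 5, 4, 0, 2, 1]
After 3 (reverse(1, 2)): [3, 4, 5, 0, 2, 1]
After 4 (swap(5, 1)): [3, 1, 5, 0, 2, 4]
After 5 (swap(4, 2)): [3, 1, 2, 0, 5, 4]
After 6 (reverse(2, 5)): [3, 1, 4, 5, 0, 2]
After 7 (swap(5, 1)): [3, 2, 4, 5, 0, 1]
After 8 (swap(4, 2)): [3, 2, 0, 5, 4, 1]
After 9 (swap(2, 5)): [3, 2, 1, 5, 4, 0]
After 10 (reverse(0, 4)): [4, 5, 1, 2, 3, 0]
After 11 (swap(4, 3)): [4, 5, 1, 3, 2, 0]
After 12 (swap(4, 1)): [4, 2, 1, 3, 5, 0]
After 13 (swap(2, 0)): [1, 2, 4, 3, 5, 0]
After 14 (rotate_left(3, 5, k=1)): [1, 2, 4, 5, 0, 3]
After 15 (reverse(3, 4)): [1, 2, 4, 0, 5, 3]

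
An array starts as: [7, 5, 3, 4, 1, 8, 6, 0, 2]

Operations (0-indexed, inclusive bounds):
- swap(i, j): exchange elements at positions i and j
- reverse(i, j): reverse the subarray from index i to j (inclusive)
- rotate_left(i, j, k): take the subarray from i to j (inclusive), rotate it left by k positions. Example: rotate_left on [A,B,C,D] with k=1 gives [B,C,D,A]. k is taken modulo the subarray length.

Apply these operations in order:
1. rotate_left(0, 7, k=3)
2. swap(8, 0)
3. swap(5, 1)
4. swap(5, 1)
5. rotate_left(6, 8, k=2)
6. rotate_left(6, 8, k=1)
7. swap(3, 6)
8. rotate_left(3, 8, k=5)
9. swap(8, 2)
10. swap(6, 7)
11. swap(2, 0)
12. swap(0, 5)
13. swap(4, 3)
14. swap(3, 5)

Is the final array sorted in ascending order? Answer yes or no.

Answer: yes

Derivation:
After 1 (rotate_left(0, 7, k=3)): [4, 1, 8, 6, 0, 7, 5, 3, 2]
After 2 (swap(8, 0)): [2, 1, 8, 6, 0, 7, 5, 3, 4]
After 3 (swap(5, 1)): [2, 7, 8, 6, 0, 1, 5, 3, 4]
After 4 (swap(5, 1)): [2, 1, 8, 6, 0, 7, 5, 3, 4]
After 5 (rotate_left(6, 8, k=2)): [2, 1, 8, 6, 0, 7, 4, 5, 3]
After 6 (rotate_left(6, 8, k=1)): [2, 1, 8, 6, 0, 7, 5, 3, 4]
After 7 (swap(3, 6)): [2, 1, 8, 5, 0, 7, 6, 3, 4]
After 8 (rotate_left(3, 8, k=5)): [2, 1, 8, 4, 5, 0, 7, 6, 3]
After 9 (swap(8, 2)): [2, 1, 3, 4, 5, 0, 7, 6, 8]
After 10 (swap(6, 7)): [2, 1, 3, 4, 5, 0, 6, 7, 8]
After 11 (swap(2, 0)): [3, 1, 2, 4, 5, 0, 6, 7, 8]
After 12 (swap(0, 5)): [0, 1, 2, 4, 5, 3, 6, 7, 8]
After 13 (swap(4, 3)): [0, 1, 2, 5, 4, 3, 6, 7, 8]
After 14 (swap(3, 5)): [0, 1, 2, 3, 4, 5, 6, 7, 8]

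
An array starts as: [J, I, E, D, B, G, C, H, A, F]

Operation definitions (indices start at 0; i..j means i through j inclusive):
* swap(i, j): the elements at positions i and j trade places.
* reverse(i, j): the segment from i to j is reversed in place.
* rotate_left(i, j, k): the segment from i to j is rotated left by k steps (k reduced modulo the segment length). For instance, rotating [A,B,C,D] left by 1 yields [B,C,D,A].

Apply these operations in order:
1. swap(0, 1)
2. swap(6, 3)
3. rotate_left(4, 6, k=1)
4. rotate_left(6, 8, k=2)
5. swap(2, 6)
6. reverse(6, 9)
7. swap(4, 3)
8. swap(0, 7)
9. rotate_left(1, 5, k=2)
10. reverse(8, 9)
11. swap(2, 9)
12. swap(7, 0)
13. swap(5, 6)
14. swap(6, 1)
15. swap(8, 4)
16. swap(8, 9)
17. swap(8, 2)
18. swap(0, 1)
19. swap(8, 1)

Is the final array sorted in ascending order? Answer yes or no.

After 1 (swap(0, 1)): [I, J, E, D, B, G, C, H, A, F]
After 2 (swap(6, 3)): [I, J, E, C, B, G, D, H, A, F]
After 3 (rotate_left(4, 6, k=1)): [I, J, E, C, G, D, B, H, A, F]
After 4 (rotate_left(6, 8, k=2)): [I, J, E, C, G, D, A, B, H, F]
After 5 (swap(2, 6)): [I, J, A, C, G, D, E, B, H, F]
After 6 (reverse(6, 9)): [I, J, A, C, G, D, F, H, B, E]
After 7 (swap(4, 3)): [I, J, A, G, C, D, F, H, B, E]
After 8 (swap(0, 7)): [H, J, A, G, C, D, F, I, B, E]
After 9 (rotate_left(1, 5, k=2)): [H, G, C, D, J, A, F, I, B, E]
After 10 (reverse(8, 9)): [H, G, C, D, J, A, F, I, E, B]
After 11 (swap(2, 9)): [H, G, B, D, J, A, F, I, E, C]
After 12 (swap(7, 0)): [I, G, B, D, J, A, F, H, E, C]
After 13 (swap(5, 6)): [I, G, B, D, J, F, A, H, E, C]
After 14 (swap(6, 1)): [I, A, B, D, J, F, G, H, E, C]
After 15 (swap(8, 4)): [I, A, B, D, E, F, G, H, J, C]
After 16 (swap(8, 9)): [I, A, B, D, E, F, G, H, C, J]
After 17 (swap(8, 2)): [I, A, C, D, E, F, G, H, B, J]
After 18 (swap(0, 1)): [A, I, C, D, E, F, G, H, B, J]
After 19 (swap(8, 1)): [A, B, C, D, E, F, G, H, I, J]

Answer: yes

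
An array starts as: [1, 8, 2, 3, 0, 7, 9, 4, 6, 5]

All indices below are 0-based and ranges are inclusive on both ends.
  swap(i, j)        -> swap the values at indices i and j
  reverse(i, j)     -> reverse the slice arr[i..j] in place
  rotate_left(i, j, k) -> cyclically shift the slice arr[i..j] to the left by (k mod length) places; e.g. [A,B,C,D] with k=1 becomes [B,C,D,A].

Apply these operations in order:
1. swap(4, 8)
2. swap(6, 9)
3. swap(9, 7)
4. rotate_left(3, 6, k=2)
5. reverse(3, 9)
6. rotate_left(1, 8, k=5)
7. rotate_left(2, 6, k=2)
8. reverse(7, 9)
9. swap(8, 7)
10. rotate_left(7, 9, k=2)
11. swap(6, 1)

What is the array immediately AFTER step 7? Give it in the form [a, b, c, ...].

After 1 (swap(4, 8)): [1, 8, 2, 3, 6, 7, 9, 4, 0, 5]
After 2 (swap(6, 9)): [1, 8, 2, 3, 6, 7, 5, 4, 0, 9]
After 3 (swap(9, 7)): [1, 8, 2, 3, 6, 7, 5, 9, 0, 4]
After 4 (rotate_left(3, 6, k=2)): [1, 8, 2, 7, 5, 3, 6, 9, 0, 4]
After 5 (reverse(3, 9)): [1, 8, 2, 4, 0, 9, 6, 3, 5, 7]
After 6 (rotate_left(1, 8, k=5)): [1, 6, 3, 5, 8, 2, 4, 0, 9, 7]
After 7 (rotate_left(2, 6, k=2)): [1, 6, 8, 2, 4, 3, 5, 0, 9, 7]

Answer: [1, 6, 8, 2, 4, 3, 5, 0, 9, 7]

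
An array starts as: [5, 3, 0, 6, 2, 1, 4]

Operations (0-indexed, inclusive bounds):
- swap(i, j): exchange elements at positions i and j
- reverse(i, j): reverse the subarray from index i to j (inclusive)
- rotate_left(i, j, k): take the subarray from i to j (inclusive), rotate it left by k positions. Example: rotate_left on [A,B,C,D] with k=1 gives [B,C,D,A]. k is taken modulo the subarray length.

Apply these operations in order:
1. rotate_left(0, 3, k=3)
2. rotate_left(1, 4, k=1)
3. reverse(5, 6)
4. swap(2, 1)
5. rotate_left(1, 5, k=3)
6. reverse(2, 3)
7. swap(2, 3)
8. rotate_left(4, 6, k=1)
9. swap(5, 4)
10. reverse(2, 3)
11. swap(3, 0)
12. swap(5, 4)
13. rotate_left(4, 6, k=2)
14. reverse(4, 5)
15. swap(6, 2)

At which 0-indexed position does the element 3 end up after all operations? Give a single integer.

After 1 (rotate_left(0, 3, k=3)): [6, 5, 3, 0, 2, 1, 4]
After 2 (rotate_left(1, 4, k=1)): [6, 3, 0, 2, 5, 1, 4]
After 3 (reverse(5, 6)): [6, 3, 0, 2, 5, 4, 1]
After 4 (swap(2, 1)): [6, 0, 3, 2, 5, 4, 1]
After 5 (rotate_left(1, 5, k=3)): [6, 5, 4, 0, 3, 2, 1]
After 6 (reverse(2, 3)): [6, 5, 0, 4, 3, 2, 1]
After 7 (swap(2, 3)): [6, 5, 4, 0, 3, 2, 1]
After 8 (rotate_left(4, 6, k=1)): [6, 5, 4, 0, 2, 1, 3]
After 9 (swap(5, 4)): [6, 5, 4, 0, 1, 2, 3]
After 10 (reverse(2, 3)): [6, 5, 0, 4, 1, 2, 3]
After 11 (swap(3, 0)): [4, 5, 0, 6, 1, 2, 3]
After 12 (swap(5, 4)): [4, 5, 0, 6, 2, 1, 3]
After 13 (rotate_left(4, 6, k=2)): [4, 5, 0, 6, 3, 2, 1]
After 14 (reverse(4, 5)): [4, 5, 0, 6, 2, 3, 1]
After 15 (swap(6, 2)): [4, 5, 1, 6, 2, 3, 0]

Answer: 5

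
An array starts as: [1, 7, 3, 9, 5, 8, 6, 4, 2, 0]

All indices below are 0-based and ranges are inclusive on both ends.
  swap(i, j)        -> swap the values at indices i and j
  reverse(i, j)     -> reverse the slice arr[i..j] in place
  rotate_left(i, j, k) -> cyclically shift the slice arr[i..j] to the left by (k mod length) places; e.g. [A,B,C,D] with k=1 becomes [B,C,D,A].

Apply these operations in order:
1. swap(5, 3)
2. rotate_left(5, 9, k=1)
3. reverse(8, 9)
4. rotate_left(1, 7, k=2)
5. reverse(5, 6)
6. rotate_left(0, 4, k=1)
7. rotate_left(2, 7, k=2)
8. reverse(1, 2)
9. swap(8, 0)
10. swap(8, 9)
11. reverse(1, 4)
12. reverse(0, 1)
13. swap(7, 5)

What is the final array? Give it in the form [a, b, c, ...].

After 1 (swap(5, 3)): [1, 7, 3, 8, 5, 9, 6, 4, 2, 0]
After 2 (rotate_left(5, 9, k=1)): [1, 7, 3, 8, 5, 6, 4, 2, 0, 9]
After 3 (reverse(8, 9)): [1, 7, 3, 8, 5, 6, 4, 2, 9, 0]
After 4 (rotate_left(1, 7, k=2)): [1, 8, 5, 6, 4, 2, 7, 3, 9, 0]
After 5 (reverse(5, 6)): [1, 8, 5, 6, 4, 7, 2, 3, 9, 0]
After 6 (rotate_left(0, 4, k=1)): [8, 5, 6, 4, 1, 7, 2, 3, 9, 0]
After 7 (rotate_left(2, 7, k=2)): [8, 5, 1, 7, 2, 3, 6, 4, 9, 0]
After 8 (reverse(1, 2)): [8, 1, 5, 7, 2, 3, 6, 4, 9, 0]
After 9 (swap(8, 0)): [9, 1, 5, 7, 2, 3, 6, 4, 8, 0]
After 10 (swap(8, 9)): [9, 1, 5, 7, 2, 3, 6, 4, 0, 8]
After 11 (reverse(1, 4)): [9, 2, 7, 5, 1, 3, 6, 4, 0, 8]
After 12 (reverse(0, 1)): [2, 9, 7, 5, 1, 3, 6, 4, 0, 8]
After 13 (swap(7, 5)): [2, 9, 7, 5, 1, 4, 6, 3, 0, 8]

Answer: [2, 9, 7, 5, 1, 4, 6, 3, 0, 8]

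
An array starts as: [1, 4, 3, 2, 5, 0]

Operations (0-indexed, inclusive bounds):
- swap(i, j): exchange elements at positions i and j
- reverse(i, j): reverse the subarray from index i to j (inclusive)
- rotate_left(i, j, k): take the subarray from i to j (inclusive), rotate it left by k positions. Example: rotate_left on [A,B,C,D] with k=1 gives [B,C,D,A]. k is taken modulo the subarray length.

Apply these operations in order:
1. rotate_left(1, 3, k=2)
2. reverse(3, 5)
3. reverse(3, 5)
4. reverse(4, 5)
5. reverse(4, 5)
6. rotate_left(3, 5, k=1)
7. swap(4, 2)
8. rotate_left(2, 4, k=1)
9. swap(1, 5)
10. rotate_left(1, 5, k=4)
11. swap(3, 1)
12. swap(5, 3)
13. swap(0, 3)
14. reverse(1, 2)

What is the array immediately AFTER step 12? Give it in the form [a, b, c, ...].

After 1 (rotate_left(1, 3, k=2)): [1, 2, 4, 3, 5, 0]
After 2 (reverse(3, 5)): [1, 2, 4, 0, 5, 3]
After 3 (reverse(3, 5)): [1, 2, 4, 3, 5, 0]
After 4 (reverse(4, 5)): [1, 2, 4, 3, 0, 5]
After 5 (reverse(4, 5)): [1, 2, 4, 3, 5, 0]
After 6 (rotate_left(3, 5, k=1)): [1, 2, 4, 5, 0, 3]
After 7 (swap(4, 2)): [1, 2, 0, 5, 4, 3]
After 8 (rotate_left(2, 4, k=1)): [1, 2, 5, 4, 0, 3]
After 9 (swap(1, 5)): [1, 3, 5, 4, 0, 2]
After 10 (rotate_left(1, 5, k=4)): [1, 2, 3, 5, 4, 0]
After 11 (swap(3, 1)): [1, 5, 3, 2, 4, 0]
After 12 (swap(5, 3)): [1, 5, 3, 0, 4, 2]

Answer: [1, 5, 3, 0, 4, 2]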